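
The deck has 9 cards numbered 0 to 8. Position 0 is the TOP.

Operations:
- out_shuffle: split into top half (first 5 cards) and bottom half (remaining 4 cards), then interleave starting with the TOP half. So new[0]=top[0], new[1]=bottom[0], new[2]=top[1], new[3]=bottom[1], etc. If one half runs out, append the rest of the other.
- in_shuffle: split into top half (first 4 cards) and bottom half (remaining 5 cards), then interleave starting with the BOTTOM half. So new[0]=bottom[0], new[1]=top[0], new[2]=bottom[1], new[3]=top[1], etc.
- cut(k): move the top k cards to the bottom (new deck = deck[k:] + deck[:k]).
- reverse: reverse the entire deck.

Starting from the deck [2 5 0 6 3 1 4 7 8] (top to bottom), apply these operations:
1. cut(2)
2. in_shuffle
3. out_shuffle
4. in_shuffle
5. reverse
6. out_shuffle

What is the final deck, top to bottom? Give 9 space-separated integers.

Answer: 8 3 2 1 5 4 0 7 6

Derivation:
After op 1 (cut(2)): [0 6 3 1 4 7 8 2 5]
After op 2 (in_shuffle): [4 0 7 6 8 3 2 1 5]
After op 3 (out_shuffle): [4 3 0 2 7 1 6 5 8]
After op 4 (in_shuffle): [7 4 1 3 6 0 5 2 8]
After op 5 (reverse): [8 2 5 0 6 3 1 4 7]
After op 6 (out_shuffle): [8 3 2 1 5 4 0 7 6]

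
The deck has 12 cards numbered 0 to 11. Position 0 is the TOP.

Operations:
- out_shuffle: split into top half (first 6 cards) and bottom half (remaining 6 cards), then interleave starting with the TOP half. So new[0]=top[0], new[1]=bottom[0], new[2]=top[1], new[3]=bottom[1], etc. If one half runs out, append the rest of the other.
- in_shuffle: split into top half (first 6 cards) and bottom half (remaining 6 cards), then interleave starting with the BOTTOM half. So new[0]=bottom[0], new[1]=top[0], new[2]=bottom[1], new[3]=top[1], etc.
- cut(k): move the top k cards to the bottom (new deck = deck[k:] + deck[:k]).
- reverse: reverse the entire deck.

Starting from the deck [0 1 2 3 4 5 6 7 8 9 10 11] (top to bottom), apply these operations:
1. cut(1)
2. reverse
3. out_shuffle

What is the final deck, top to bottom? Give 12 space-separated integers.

After op 1 (cut(1)): [1 2 3 4 5 6 7 8 9 10 11 0]
After op 2 (reverse): [0 11 10 9 8 7 6 5 4 3 2 1]
After op 3 (out_shuffle): [0 6 11 5 10 4 9 3 8 2 7 1]

Answer: 0 6 11 5 10 4 9 3 8 2 7 1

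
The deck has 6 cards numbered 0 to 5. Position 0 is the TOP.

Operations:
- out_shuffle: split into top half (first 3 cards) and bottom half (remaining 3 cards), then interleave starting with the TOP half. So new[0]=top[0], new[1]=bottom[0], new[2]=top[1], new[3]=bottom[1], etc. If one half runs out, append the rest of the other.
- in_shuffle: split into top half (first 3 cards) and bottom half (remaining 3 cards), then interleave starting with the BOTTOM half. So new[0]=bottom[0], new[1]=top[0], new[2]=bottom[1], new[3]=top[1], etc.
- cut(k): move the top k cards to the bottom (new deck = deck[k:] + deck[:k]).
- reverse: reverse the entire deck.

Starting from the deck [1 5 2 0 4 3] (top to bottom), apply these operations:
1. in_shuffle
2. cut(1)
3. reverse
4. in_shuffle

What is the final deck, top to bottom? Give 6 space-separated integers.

After op 1 (in_shuffle): [0 1 4 5 3 2]
After op 2 (cut(1)): [1 4 5 3 2 0]
After op 3 (reverse): [0 2 3 5 4 1]
After op 4 (in_shuffle): [5 0 4 2 1 3]

Answer: 5 0 4 2 1 3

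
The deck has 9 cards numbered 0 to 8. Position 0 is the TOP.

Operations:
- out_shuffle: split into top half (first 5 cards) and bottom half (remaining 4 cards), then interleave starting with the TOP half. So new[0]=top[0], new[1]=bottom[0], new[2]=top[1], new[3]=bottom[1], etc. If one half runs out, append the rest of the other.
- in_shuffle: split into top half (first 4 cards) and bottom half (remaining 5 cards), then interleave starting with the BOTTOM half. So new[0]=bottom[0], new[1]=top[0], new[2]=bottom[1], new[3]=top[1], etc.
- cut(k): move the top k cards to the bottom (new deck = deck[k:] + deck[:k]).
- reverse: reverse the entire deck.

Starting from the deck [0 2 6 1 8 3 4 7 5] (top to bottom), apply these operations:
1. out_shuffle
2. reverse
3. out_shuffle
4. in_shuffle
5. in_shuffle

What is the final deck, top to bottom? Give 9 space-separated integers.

After op 1 (out_shuffle): [0 3 2 4 6 7 1 5 8]
After op 2 (reverse): [8 5 1 7 6 4 2 3 0]
After op 3 (out_shuffle): [8 4 5 2 1 3 7 0 6]
After op 4 (in_shuffle): [1 8 3 4 7 5 0 2 6]
After op 5 (in_shuffle): [7 1 5 8 0 3 2 4 6]

Answer: 7 1 5 8 0 3 2 4 6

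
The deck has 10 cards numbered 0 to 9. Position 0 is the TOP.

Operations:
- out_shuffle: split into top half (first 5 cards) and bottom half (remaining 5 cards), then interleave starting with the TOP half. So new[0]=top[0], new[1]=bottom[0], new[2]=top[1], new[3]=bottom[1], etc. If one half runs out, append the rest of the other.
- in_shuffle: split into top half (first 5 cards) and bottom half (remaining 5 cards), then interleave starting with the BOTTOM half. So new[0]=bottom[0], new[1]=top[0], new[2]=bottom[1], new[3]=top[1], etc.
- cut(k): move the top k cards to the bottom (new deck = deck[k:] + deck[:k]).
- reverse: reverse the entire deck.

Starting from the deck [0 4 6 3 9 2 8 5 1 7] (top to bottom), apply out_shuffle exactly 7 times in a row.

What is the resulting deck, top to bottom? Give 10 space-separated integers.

Answer: 0 2 4 8 6 5 3 1 9 7

Derivation:
After op 1 (out_shuffle): [0 2 4 8 6 5 3 1 9 7]
After op 2 (out_shuffle): [0 5 2 3 4 1 8 9 6 7]
After op 3 (out_shuffle): [0 1 5 8 2 9 3 6 4 7]
After op 4 (out_shuffle): [0 9 1 3 5 6 8 4 2 7]
After op 5 (out_shuffle): [0 6 9 8 1 4 3 2 5 7]
After op 6 (out_shuffle): [0 4 6 3 9 2 8 5 1 7]
After op 7 (out_shuffle): [0 2 4 8 6 5 3 1 9 7]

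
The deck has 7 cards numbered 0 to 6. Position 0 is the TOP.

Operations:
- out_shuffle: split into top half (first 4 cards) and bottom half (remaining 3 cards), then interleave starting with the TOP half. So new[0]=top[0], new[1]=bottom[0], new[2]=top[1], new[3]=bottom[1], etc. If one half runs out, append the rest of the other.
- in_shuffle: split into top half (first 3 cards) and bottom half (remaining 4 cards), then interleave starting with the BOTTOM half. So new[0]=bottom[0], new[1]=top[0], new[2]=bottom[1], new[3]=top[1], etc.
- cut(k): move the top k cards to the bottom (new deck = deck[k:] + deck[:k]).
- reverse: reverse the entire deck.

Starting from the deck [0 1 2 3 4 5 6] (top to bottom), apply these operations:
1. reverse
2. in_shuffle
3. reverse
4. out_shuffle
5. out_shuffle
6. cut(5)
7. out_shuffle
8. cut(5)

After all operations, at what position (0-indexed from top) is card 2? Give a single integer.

Answer: 3

Derivation:
After op 1 (reverse): [6 5 4 3 2 1 0]
After op 2 (in_shuffle): [3 6 2 5 1 4 0]
After op 3 (reverse): [0 4 1 5 2 6 3]
After op 4 (out_shuffle): [0 2 4 6 1 3 5]
After op 5 (out_shuffle): [0 1 2 3 4 5 6]
After op 6 (cut(5)): [5 6 0 1 2 3 4]
After op 7 (out_shuffle): [5 2 6 3 0 4 1]
After op 8 (cut(5)): [4 1 5 2 6 3 0]
Card 2 is at position 3.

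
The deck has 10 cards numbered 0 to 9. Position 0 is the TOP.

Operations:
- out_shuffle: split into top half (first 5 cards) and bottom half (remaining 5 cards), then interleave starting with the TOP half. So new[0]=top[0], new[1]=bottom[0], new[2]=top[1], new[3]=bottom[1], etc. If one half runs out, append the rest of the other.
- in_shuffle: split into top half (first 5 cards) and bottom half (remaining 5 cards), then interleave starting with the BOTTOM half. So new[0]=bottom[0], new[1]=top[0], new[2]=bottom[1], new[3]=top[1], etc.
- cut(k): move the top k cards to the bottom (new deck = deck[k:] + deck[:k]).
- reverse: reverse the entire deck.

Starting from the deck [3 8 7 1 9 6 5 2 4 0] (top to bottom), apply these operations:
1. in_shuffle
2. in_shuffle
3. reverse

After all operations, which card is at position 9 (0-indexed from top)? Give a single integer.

Answer: 7

Derivation:
After op 1 (in_shuffle): [6 3 5 8 2 7 4 1 0 9]
After op 2 (in_shuffle): [7 6 4 3 1 5 0 8 9 2]
After op 3 (reverse): [2 9 8 0 5 1 3 4 6 7]
Position 9: card 7.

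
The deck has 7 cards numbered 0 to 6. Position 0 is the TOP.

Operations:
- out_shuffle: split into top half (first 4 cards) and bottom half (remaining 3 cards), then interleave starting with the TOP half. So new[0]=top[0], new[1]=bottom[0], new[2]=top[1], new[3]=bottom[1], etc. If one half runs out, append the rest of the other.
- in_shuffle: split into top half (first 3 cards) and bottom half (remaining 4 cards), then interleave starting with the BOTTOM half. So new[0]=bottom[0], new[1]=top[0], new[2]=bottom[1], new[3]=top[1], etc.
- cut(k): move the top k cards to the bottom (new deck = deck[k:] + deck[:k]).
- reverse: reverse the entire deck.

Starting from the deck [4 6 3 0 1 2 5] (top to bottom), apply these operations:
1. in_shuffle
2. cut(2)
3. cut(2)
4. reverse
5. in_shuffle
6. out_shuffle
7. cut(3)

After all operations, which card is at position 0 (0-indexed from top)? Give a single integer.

Answer: 4

Derivation:
After op 1 (in_shuffle): [0 4 1 6 2 3 5]
After op 2 (cut(2)): [1 6 2 3 5 0 4]
After op 3 (cut(2)): [2 3 5 0 4 1 6]
After op 4 (reverse): [6 1 4 0 5 3 2]
After op 5 (in_shuffle): [0 6 5 1 3 4 2]
After op 6 (out_shuffle): [0 3 6 4 5 2 1]
After op 7 (cut(3)): [4 5 2 1 0 3 6]
Position 0: card 4.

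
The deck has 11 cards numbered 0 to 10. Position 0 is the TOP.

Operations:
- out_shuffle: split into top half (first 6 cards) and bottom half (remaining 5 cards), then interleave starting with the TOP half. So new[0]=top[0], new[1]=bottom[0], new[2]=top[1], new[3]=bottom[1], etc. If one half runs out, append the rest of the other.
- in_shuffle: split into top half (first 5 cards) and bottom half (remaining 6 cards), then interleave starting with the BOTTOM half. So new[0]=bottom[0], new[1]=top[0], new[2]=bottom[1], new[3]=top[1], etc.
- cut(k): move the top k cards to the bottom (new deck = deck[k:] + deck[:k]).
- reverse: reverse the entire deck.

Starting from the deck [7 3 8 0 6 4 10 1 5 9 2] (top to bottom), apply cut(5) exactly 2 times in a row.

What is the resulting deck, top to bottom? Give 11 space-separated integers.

After op 1 (cut(5)): [4 10 1 5 9 2 7 3 8 0 6]
After op 2 (cut(5)): [2 7 3 8 0 6 4 10 1 5 9]

Answer: 2 7 3 8 0 6 4 10 1 5 9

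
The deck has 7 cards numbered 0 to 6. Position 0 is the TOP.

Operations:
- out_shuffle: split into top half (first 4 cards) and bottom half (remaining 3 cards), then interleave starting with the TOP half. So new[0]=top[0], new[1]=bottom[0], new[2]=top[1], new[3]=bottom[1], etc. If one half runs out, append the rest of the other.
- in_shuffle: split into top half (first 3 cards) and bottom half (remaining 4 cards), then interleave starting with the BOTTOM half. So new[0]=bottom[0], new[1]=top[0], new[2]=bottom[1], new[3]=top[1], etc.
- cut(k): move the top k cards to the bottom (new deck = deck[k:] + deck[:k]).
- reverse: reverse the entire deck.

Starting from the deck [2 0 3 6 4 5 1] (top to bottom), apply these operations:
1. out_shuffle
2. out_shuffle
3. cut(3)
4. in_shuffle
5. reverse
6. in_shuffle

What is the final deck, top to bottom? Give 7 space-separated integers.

Answer: 0 4 2 6 1 3 5

Derivation:
After op 1 (out_shuffle): [2 4 0 5 3 1 6]
After op 2 (out_shuffle): [2 3 4 1 0 6 5]
After op 3 (cut(3)): [1 0 6 5 2 3 4]
After op 4 (in_shuffle): [5 1 2 0 3 6 4]
After op 5 (reverse): [4 6 3 0 2 1 5]
After op 6 (in_shuffle): [0 4 2 6 1 3 5]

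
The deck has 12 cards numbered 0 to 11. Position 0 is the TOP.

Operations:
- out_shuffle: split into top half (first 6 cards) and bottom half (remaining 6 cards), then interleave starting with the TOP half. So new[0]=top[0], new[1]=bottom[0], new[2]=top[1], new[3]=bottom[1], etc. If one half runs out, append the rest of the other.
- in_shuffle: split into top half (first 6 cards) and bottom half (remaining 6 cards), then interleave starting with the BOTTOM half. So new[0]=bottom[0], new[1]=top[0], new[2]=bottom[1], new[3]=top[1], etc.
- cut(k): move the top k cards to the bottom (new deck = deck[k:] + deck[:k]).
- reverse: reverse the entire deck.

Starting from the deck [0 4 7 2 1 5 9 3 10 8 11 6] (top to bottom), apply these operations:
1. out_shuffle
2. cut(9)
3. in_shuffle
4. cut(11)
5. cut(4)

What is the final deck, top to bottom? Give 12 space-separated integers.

Answer: 5 10 6 2 0 8 9 1 4 3 11 7

Derivation:
After op 1 (out_shuffle): [0 9 4 3 7 10 2 8 1 11 5 6]
After op 2 (cut(9)): [11 5 6 0 9 4 3 7 10 2 8 1]
After op 3 (in_shuffle): [3 11 7 5 10 6 2 0 8 9 1 4]
After op 4 (cut(11)): [4 3 11 7 5 10 6 2 0 8 9 1]
After op 5 (cut(4)): [5 10 6 2 0 8 9 1 4 3 11 7]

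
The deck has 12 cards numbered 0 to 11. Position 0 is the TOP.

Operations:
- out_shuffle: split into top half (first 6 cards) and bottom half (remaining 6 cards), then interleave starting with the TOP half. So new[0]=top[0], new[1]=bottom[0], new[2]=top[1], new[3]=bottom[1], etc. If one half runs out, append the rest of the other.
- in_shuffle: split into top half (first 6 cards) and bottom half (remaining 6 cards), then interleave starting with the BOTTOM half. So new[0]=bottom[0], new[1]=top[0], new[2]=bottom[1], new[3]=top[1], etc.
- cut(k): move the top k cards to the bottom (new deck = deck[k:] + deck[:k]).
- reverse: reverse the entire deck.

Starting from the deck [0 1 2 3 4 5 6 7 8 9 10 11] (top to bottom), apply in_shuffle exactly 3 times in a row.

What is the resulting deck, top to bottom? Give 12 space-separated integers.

After op 1 (in_shuffle): [6 0 7 1 8 2 9 3 10 4 11 5]
After op 2 (in_shuffle): [9 6 3 0 10 7 4 1 11 8 5 2]
After op 3 (in_shuffle): [4 9 1 6 11 3 8 0 5 10 2 7]

Answer: 4 9 1 6 11 3 8 0 5 10 2 7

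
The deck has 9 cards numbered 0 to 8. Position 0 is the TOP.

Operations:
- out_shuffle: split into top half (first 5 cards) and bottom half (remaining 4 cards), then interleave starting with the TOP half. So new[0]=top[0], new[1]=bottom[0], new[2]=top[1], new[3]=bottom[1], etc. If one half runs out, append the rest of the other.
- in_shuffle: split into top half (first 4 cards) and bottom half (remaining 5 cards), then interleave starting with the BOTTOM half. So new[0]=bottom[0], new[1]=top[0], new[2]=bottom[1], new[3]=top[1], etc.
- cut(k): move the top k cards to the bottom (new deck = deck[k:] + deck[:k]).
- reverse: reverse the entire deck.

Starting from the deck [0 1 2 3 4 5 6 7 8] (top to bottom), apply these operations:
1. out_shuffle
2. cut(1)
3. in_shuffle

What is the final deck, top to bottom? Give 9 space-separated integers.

Answer: 7 5 3 1 8 6 4 2 0

Derivation:
After op 1 (out_shuffle): [0 5 1 6 2 7 3 8 4]
After op 2 (cut(1)): [5 1 6 2 7 3 8 4 0]
After op 3 (in_shuffle): [7 5 3 1 8 6 4 2 0]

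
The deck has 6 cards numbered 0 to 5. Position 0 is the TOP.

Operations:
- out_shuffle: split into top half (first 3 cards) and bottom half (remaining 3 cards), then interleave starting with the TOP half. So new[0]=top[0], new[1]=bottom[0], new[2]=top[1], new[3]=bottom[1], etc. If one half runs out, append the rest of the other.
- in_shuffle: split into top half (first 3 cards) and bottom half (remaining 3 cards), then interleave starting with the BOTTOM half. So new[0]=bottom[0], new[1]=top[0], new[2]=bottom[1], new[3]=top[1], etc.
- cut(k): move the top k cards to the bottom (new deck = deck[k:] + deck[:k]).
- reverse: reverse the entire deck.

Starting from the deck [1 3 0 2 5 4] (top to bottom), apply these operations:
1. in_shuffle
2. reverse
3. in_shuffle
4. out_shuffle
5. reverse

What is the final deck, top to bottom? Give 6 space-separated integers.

After op 1 (in_shuffle): [2 1 5 3 4 0]
After op 2 (reverse): [0 4 3 5 1 2]
After op 3 (in_shuffle): [5 0 1 4 2 3]
After op 4 (out_shuffle): [5 4 0 2 1 3]
After op 5 (reverse): [3 1 2 0 4 5]

Answer: 3 1 2 0 4 5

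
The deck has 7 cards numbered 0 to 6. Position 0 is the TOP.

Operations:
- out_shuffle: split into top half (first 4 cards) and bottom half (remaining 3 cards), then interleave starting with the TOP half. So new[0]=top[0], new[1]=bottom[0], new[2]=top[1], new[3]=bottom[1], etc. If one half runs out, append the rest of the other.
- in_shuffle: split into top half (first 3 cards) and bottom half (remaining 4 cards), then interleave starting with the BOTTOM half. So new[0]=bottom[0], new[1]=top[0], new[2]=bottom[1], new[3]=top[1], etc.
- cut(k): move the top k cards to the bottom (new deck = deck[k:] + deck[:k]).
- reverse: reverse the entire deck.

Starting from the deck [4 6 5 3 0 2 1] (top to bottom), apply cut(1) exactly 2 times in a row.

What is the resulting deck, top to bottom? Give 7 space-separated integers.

Answer: 5 3 0 2 1 4 6

Derivation:
After op 1 (cut(1)): [6 5 3 0 2 1 4]
After op 2 (cut(1)): [5 3 0 2 1 4 6]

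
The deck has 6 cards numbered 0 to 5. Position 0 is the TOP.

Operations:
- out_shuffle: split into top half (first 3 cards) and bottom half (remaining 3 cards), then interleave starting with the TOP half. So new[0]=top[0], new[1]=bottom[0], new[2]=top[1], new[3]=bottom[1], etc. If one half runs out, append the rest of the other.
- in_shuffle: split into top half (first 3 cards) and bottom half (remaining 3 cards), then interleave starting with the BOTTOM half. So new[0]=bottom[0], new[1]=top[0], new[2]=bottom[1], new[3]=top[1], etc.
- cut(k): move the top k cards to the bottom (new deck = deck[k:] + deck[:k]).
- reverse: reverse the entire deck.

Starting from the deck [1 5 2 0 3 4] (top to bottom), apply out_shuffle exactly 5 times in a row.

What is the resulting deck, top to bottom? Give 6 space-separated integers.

After op 1 (out_shuffle): [1 0 5 3 2 4]
After op 2 (out_shuffle): [1 3 0 2 5 4]
After op 3 (out_shuffle): [1 2 3 5 0 4]
After op 4 (out_shuffle): [1 5 2 0 3 4]
After op 5 (out_shuffle): [1 0 5 3 2 4]

Answer: 1 0 5 3 2 4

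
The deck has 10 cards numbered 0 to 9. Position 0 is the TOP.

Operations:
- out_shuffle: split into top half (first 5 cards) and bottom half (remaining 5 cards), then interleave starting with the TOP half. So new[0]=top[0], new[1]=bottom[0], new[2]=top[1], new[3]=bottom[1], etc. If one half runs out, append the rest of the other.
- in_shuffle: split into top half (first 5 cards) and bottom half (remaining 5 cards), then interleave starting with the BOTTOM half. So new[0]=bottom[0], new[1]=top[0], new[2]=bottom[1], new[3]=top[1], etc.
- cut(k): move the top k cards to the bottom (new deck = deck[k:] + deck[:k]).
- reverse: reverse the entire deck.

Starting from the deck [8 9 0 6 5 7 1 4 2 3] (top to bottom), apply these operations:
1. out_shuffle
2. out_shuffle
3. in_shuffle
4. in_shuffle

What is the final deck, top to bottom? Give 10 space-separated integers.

Answer: 7 2 0 8 6 1 3 4 9 5

Derivation:
After op 1 (out_shuffle): [8 7 9 1 0 4 6 2 5 3]
After op 2 (out_shuffle): [8 4 7 6 9 2 1 5 0 3]
After op 3 (in_shuffle): [2 8 1 4 5 7 0 6 3 9]
After op 4 (in_shuffle): [7 2 0 8 6 1 3 4 9 5]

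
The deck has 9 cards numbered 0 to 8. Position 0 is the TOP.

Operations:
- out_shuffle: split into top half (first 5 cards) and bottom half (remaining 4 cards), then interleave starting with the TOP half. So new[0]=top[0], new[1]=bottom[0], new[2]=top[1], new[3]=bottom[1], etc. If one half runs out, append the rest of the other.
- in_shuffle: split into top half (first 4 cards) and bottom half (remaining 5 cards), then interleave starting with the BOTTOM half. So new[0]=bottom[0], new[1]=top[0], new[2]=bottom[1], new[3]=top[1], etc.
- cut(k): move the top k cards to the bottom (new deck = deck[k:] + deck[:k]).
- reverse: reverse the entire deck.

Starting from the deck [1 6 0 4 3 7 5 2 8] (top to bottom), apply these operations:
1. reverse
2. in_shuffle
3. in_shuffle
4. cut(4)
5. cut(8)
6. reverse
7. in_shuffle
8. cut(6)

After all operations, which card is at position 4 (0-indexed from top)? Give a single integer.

After op 1 (reverse): [8 2 5 7 3 4 0 6 1]
After op 2 (in_shuffle): [3 8 4 2 0 5 6 7 1]
After op 3 (in_shuffle): [0 3 5 8 6 4 7 2 1]
After op 4 (cut(4)): [6 4 7 2 1 0 3 5 8]
After op 5 (cut(8)): [8 6 4 7 2 1 0 3 5]
After op 6 (reverse): [5 3 0 1 2 7 4 6 8]
After op 7 (in_shuffle): [2 5 7 3 4 0 6 1 8]
After op 8 (cut(6)): [6 1 8 2 5 7 3 4 0]
Position 4: card 5.

Answer: 5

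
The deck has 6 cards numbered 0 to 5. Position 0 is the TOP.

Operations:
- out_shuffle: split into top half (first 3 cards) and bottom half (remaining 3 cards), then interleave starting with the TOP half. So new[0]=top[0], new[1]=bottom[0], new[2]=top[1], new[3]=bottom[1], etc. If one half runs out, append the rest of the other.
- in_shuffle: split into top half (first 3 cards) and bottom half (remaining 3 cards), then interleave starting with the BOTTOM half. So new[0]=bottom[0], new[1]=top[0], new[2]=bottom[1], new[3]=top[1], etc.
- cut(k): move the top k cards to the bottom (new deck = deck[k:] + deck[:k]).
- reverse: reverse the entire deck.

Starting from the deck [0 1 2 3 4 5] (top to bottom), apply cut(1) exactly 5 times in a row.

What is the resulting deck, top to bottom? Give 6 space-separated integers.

After op 1 (cut(1)): [1 2 3 4 5 0]
After op 2 (cut(1)): [2 3 4 5 0 1]
After op 3 (cut(1)): [3 4 5 0 1 2]
After op 4 (cut(1)): [4 5 0 1 2 3]
After op 5 (cut(1)): [5 0 1 2 3 4]

Answer: 5 0 1 2 3 4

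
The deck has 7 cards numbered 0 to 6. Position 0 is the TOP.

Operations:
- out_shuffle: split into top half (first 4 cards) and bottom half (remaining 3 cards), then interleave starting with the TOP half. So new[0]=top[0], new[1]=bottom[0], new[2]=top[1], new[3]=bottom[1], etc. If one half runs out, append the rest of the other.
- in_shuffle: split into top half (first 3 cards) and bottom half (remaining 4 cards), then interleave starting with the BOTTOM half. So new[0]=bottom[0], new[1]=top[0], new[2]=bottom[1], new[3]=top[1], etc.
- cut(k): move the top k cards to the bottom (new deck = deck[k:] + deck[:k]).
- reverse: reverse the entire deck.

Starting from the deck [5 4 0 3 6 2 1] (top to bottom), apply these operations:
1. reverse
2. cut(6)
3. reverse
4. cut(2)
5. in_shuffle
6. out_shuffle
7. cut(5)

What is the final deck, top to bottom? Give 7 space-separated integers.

Answer: 0 6 1 4 3 2 5

Derivation:
After op 1 (reverse): [1 2 6 3 0 4 5]
After op 2 (cut(6)): [5 1 2 6 3 0 4]
After op 3 (reverse): [4 0 3 6 2 1 5]
After op 4 (cut(2)): [3 6 2 1 5 4 0]
After op 5 (in_shuffle): [1 3 5 6 4 2 0]
After op 6 (out_shuffle): [1 4 3 2 5 0 6]
After op 7 (cut(5)): [0 6 1 4 3 2 5]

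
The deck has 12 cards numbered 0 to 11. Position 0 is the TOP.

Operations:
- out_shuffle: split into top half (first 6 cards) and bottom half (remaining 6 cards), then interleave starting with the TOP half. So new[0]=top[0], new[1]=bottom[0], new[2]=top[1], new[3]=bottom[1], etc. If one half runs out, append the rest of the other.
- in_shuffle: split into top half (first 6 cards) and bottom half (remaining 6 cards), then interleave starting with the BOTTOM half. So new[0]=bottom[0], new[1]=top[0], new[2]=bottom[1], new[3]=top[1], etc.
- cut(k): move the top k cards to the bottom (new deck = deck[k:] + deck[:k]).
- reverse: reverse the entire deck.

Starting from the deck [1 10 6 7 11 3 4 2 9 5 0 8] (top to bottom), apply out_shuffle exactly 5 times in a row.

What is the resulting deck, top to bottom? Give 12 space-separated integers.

Answer: 1 0 5 9 2 4 3 11 7 6 10 8

Derivation:
After op 1 (out_shuffle): [1 4 10 2 6 9 7 5 11 0 3 8]
After op 2 (out_shuffle): [1 7 4 5 10 11 2 0 6 3 9 8]
After op 3 (out_shuffle): [1 2 7 0 4 6 5 3 10 9 11 8]
After op 4 (out_shuffle): [1 5 2 3 7 10 0 9 4 11 6 8]
After op 5 (out_shuffle): [1 0 5 9 2 4 3 11 7 6 10 8]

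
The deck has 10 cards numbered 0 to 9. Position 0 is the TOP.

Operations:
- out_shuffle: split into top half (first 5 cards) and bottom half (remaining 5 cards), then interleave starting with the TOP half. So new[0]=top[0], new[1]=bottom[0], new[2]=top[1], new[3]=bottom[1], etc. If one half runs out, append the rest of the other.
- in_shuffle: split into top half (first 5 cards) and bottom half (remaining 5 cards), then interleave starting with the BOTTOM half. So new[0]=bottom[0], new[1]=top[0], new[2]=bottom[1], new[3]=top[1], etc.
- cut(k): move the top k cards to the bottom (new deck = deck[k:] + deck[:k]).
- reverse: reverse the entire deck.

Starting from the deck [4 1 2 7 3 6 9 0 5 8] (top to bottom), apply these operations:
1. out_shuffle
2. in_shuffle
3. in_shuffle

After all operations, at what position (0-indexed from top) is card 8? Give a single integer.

After op 1 (out_shuffle): [4 6 1 9 2 0 7 5 3 8]
After op 2 (in_shuffle): [0 4 7 6 5 1 3 9 8 2]
After op 3 (in_shuffle): [1 0 3 4 9 7 8 6 2 5]
Card 8 is at position 6.

Answer: 6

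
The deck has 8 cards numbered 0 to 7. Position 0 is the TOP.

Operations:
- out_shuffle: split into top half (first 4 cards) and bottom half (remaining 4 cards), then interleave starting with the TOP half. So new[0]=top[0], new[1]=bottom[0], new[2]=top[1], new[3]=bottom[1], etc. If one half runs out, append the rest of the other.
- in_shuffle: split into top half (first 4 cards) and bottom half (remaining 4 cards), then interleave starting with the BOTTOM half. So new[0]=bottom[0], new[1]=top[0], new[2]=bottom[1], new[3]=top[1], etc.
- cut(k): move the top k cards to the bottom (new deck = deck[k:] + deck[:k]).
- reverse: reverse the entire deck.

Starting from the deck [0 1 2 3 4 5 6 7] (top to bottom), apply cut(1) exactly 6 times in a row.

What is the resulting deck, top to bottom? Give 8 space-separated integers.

Answer: 6 7 0 1 2 3 4 5

Derivation:
After op 1 (cut(1)): [1 2 3 4 5 6 7 0]
After op 2 (cut(1)): [2 3 4 5 6 7 0 1]
After op 3 (cut(1)): [3 4 5 6 7 0 1 2]
After op 4 (cut(1)): [4 5 6 7 0 1 2 3]
After op 5 (cut(1)): [5 6 7 0 1 2 3 4]
After op 6 (cut(1)): [6 7 0 1 2 3 4 5]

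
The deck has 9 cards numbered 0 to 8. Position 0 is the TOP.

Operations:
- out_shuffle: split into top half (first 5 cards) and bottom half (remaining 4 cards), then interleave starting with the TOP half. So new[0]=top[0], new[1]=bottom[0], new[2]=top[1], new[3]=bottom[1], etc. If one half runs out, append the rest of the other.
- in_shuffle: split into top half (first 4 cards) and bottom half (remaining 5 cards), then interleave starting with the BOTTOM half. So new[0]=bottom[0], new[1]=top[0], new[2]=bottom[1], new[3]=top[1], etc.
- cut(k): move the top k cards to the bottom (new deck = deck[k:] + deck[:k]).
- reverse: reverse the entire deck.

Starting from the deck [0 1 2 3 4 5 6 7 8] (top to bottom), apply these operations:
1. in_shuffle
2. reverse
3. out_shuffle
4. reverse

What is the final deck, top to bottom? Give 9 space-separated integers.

Answer: 6 4 2 0 7 5 3 1 8

Derivation:
After op 1 (in_shuffle): [4 0 5 1 6 2 7 3 8]
After op 2 (reverse): [8 3 7 2 6 1 5 0 4]
After op 3 (out_shuffle): [8 1 3 5 7 0 2 4 6]
After op 4 (reverse): [6 4 2 0 7 5 3 1 8]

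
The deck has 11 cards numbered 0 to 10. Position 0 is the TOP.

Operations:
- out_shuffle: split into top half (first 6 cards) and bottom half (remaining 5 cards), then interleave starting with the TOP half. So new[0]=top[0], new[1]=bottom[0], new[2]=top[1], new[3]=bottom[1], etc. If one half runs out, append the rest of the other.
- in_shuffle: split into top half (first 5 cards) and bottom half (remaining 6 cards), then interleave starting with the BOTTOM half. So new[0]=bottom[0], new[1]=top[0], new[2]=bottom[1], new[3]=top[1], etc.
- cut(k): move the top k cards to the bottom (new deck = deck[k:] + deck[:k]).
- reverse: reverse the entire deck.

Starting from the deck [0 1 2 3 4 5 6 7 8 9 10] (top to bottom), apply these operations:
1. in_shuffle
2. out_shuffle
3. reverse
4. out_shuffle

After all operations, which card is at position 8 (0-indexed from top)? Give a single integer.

After op 1 (in_shuffle): [5 0 6 1 7 2 8 3 9 4 10]
After op 2 (out_shuffle): [5 8 0 3 6 9 1 4 7 10 2]
After op 3 (reverse): [2 10 7 4 1 9 6 3 0 8 5]
After op 4 (out_shuffle): [2 6 10 3 7 0 4 8 1 5 9]
Position 8: card 1.

Answer: 1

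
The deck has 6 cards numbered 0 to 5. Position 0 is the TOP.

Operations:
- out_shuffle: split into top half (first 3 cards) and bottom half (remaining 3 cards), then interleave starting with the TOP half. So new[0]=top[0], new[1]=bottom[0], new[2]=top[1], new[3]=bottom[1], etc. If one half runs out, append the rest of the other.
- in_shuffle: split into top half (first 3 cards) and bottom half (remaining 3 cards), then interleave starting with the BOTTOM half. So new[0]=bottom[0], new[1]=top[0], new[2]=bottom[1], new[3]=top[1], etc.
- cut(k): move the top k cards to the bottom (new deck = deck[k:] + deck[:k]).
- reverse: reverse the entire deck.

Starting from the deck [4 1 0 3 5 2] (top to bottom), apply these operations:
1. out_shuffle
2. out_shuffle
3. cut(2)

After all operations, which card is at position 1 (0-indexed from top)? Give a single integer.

Answer: 0

Derivation:
After op 1 (out_shuffle): [4 3 1 5 0 2]
After op 2 (out_shuffle): [4 5 3 0 1 2]
After op 3 (cut(2)): [3 0 1 2 4 5]
Position 1: card 0.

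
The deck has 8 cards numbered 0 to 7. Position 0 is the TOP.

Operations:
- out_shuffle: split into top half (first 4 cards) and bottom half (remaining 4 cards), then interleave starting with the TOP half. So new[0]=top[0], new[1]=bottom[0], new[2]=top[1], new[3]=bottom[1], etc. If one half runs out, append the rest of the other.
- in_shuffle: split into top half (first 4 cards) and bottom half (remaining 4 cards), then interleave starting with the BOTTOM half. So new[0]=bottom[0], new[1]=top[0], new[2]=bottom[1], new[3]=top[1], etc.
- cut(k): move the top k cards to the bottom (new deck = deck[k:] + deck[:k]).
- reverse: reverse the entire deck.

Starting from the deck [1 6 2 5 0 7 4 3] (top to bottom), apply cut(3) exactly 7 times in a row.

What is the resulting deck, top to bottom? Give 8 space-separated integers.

After op 1 (cut(3)): [5 0 7 4 3 1 6 2]
After op 2 (cut(3)): [4 3 1 6 2 5 0 7]
After op 3 (cut(3)): [6 2 5 0 7 4 3 1]
After op 4 (cut(3)): [0 7 4 3 1 6 2 5]
After op 5 (cut(3)): [3 1 6 2 5 0 7 4]
After op 6 (cut(3)): [2 5 0 7 4 3 1 6]
After op 7 (cut(3)): [7 4 3 1 6 2 5 0]

Answer: 7 4 3 1 6 2 5 0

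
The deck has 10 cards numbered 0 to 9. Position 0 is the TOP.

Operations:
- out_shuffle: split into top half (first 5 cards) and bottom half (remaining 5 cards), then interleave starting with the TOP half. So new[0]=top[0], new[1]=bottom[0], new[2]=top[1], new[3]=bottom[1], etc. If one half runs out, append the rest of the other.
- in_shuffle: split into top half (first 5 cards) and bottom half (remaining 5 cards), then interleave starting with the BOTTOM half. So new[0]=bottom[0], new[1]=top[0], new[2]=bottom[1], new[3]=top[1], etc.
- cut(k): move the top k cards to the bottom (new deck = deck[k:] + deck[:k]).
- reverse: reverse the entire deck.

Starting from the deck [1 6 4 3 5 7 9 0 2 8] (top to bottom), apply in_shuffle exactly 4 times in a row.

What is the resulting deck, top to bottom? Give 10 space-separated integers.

After op 1 (in_shuffle): [7 1 9 6 0 4 2 3 8 5]
After op 2 (in_shuffle): [4 7 2 1 3 9 8 6 5 0]
After op 3 (in_shuffle): [9 4 8 7 6 2 5 1 0 3]
After op 4 (in_shuffle): [2 9 5 4 1 8 0 7 3 6]

Answer: 2 9 5 4 1 8 0 7 3 6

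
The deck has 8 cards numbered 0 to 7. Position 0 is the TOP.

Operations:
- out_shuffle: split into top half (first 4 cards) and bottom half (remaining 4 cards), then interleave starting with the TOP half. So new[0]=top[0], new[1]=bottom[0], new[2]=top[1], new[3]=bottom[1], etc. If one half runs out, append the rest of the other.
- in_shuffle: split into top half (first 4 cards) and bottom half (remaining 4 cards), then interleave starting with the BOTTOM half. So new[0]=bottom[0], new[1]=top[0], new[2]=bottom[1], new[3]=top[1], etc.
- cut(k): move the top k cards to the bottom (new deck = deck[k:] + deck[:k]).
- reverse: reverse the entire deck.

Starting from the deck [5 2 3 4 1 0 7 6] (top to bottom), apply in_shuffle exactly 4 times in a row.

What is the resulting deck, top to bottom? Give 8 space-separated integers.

Answer: 4 6 3 7 2 0 5 1

Derivation:
After op 1 (in_shuffle): [1 5 0 2 7 3 6 4]
After op 2 (in_shuffle): [7 1 3 5 6 0 4 2]
After op 3 (in_shuffle): [6 7 0 1 4 3 2 5]
After op 4 (in_shuffle): [4 6 3 7 2 0 5 1]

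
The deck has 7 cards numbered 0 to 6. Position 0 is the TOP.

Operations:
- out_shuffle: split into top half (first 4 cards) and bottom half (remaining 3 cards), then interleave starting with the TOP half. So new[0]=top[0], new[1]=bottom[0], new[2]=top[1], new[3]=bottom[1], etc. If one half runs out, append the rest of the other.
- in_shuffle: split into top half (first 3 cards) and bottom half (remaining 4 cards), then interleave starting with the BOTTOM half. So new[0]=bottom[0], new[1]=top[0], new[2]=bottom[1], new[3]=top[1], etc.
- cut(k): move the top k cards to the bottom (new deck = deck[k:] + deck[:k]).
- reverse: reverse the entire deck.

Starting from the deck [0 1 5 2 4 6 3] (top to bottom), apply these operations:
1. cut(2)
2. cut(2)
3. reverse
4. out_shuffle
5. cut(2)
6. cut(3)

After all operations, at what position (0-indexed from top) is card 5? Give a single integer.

After op 1 (cut(2)): [5 2 4 6 3 0 1]
After op 2 (cut(2)): [4 6 3 0 1 5 2]
After op 3 (reverse): [2 5 1 0 3 6 4]
After op 4 (out_shuffle): [2 3 5 6 1 4 0]
After op 5 (cut(2)): [5 6 1 4 0 2 3]
After op 6 (cut(3)): [4 0 2 3 5 6 1]
Card 5 is at position 4.

Answer: 4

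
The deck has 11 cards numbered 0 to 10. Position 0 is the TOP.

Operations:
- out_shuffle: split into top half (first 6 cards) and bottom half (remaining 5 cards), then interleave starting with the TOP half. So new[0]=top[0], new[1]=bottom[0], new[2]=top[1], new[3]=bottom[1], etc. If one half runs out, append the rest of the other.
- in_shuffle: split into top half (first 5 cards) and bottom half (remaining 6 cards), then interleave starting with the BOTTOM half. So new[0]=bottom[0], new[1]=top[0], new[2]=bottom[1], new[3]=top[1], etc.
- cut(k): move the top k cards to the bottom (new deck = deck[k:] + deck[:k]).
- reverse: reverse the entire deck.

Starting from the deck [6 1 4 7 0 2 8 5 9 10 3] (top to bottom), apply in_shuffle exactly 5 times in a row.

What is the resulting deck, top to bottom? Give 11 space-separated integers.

After op 1 (in_shuffle): [2 6 8 1 5 4 9 7 10 0 3]
After op 2 (in_shuffle): [4 2 9 6 7 8 10 1 0 5 3]
After op 3 (in_shuffle): [8 4 10 2 1 9 0 6 5 7 3]
After op 4 (in_shuffle): [9 8 0 4 6 10 5 2 7 1 3]
After op 5 (in_shuffle): [10 9 5 8 2 0 7 4 1 6 3]

Answer: 10 9 5 8 2 0 7 4 1 6 3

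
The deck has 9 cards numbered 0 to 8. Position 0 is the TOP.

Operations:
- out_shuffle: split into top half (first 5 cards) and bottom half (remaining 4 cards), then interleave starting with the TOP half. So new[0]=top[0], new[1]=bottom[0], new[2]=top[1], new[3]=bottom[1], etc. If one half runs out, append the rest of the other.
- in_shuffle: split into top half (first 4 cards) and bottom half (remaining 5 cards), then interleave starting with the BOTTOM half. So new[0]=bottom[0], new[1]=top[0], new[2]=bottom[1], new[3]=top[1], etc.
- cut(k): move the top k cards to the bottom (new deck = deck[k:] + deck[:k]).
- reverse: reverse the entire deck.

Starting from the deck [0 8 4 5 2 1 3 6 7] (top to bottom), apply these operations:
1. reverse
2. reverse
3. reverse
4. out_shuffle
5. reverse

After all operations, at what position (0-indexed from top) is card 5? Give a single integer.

After op 1 (reverse): [7 6 3 1 2 5 4 8 0]
After op 2 (reverse): [0 8 4 5 2 1 3 6 7]
After op 3 (reverse): [7 6 3 1 2 5 4 8 0]
After op 4 (out_shuffle): [7 5 6 4 3 8 1 0 2]
After op 5 (reverse): [2 0 1 8 3 4 6 5 7]
Card 5 is at position 7.

Answer: 7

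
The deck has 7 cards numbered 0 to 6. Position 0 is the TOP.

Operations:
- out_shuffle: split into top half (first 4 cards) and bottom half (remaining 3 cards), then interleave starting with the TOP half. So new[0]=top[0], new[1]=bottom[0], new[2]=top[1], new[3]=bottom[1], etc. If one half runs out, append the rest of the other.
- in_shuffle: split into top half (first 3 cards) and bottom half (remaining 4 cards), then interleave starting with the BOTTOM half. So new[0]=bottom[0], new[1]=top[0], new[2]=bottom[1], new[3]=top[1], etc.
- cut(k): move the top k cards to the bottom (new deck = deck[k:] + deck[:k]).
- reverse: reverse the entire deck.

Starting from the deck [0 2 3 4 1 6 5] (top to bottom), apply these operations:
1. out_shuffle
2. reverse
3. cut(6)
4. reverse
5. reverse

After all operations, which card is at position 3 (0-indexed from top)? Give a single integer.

Answer: 3

Derivation:
After op 1 (out_shuffle): [0 1 2 6 3 5 4]
After op 2 (reverse): [4 5 3 6 2 1 0]
After op 3 (cut(6)): [0 4 5 3 6 2 1]
After op 4 (reverse): [1 2 6 3 5 4 0]
After op 5 (reverse): [0 4 5 3 6 2 1]
Position 3: card 3.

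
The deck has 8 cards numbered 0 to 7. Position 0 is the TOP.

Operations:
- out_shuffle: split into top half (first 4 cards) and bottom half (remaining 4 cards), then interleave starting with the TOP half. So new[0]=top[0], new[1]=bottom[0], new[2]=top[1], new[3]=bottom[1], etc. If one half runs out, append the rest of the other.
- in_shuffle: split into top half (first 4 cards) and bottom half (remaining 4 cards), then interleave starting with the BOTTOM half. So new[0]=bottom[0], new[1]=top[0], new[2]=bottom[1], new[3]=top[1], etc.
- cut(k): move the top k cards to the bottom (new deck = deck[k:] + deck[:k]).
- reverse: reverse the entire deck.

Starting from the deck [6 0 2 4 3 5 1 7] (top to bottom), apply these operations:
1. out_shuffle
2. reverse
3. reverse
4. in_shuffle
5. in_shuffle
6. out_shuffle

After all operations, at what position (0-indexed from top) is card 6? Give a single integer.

Answer: 6

Derivation:
After op 1 (out_shuffle): [6 3 0 5 2 1 4 7]
After op 2 (reverse): [7 4 1 2 5 0 3 6]
After op 3 (reverse): [6 3 0 5 2 1 4 7]
After op 4 (in_shuffle): [2 6 1 3 4 0 7 5]
After op 5 (in_shuffle): [4 2 0 6 7 1 5 3]
After op 6 (out_shuffle): [4 7 2 1 0 5 6 3]
Card 6 is at position 6.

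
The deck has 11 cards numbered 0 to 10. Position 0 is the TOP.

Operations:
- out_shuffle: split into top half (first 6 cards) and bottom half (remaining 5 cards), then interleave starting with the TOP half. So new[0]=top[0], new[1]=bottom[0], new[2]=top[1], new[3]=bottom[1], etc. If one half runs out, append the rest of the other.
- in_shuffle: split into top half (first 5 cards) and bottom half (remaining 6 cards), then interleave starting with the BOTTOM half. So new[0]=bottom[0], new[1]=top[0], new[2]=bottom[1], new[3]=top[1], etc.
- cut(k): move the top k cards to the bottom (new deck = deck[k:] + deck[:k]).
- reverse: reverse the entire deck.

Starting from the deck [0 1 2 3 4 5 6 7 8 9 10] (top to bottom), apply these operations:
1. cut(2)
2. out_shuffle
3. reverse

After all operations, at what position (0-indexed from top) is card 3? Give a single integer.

Answer: 8

Derivation:
After op 1 (cut(2)): [2 3 4 5 6 7 8 9 10 0 1]
After op 2 (out_shuffle): [2 8 3 9 4 10 5 0 6 1 7]
After op 3 (reverse): [7 1 6 0 5 10 4 9 3 8 2]
Card 3 is at position 8.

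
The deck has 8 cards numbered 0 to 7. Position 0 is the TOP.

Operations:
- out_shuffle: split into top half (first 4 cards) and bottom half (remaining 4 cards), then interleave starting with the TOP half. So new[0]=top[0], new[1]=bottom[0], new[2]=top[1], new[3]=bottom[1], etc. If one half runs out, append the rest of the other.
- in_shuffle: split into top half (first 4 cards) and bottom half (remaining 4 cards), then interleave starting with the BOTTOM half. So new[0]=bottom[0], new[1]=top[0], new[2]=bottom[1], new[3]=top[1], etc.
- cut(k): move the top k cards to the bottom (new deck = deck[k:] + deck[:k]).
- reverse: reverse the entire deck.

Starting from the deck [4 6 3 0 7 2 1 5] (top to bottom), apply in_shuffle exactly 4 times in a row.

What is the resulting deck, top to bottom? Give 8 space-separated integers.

Answer: 0 5 3 1 6 2 4 7

Derivation:
After op 1 (in_shuffle): [7 4 2 6 1 3 5 0]
After op 2 (in_shuffle): [1 7 3 4 5 2 0 6]
After op 3 (in_shuffle): [5 1 2 7 0 3 6 4]
After op 4 (in_shuffle): [0 5 3 1 6 2 4 7]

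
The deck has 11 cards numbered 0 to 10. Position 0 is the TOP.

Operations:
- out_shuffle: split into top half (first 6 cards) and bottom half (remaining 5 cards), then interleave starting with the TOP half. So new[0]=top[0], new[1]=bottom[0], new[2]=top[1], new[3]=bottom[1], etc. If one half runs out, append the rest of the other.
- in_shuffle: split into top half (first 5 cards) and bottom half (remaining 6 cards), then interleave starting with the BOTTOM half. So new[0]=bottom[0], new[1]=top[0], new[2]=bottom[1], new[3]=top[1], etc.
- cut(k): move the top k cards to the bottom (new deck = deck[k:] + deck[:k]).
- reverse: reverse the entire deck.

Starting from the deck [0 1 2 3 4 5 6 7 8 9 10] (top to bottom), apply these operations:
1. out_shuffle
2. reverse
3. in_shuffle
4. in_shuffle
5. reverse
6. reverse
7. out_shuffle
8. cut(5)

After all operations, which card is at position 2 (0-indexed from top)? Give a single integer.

After op 1 (out_shuffle): [0 6 1 7 2 8 3 9 4 10 5]
After op 2 (reverse): [5 10 4 9 3 8 2 7 1 6 0]
After op 3 (in_shuffle): [8 5 2 10 7 4 1 9 6 3 0]
After op 4 (in_shuffle): [4 8 1 5 9 2 6 10 3 7 0]
After op 5 (reverse): [0 7 3 10 6 2 9 5 1 8 4]
After op 6 (reverse): [4 8 1 5 9 2 6 10 3 7 0]
After op 7 (out_shuffle): [4 6 8 10 1 3 5 7 9 0 2]
After op 8 (cut(5)): [3 5 7 9 0 2 4 6 8 10 1]
Position 2: card 7.

Answer: 7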